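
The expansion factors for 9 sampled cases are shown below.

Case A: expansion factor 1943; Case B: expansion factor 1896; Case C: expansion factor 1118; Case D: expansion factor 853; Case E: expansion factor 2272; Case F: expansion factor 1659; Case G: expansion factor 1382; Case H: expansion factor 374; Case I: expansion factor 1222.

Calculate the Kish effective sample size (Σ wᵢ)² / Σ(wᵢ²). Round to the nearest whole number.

Σ wᵢ = 1943 + 1896 + 1118 + 853 + 2272 + 1659 + 1382 + 374 + 1222 = 12719
Σ wᵢ² = 3775249 + 3594816 + 1249924 + 727609 + 5161984 + 2752281 + 1909924 + 139876 + 1493284 = 20804947
n_eff = 12719² / 20804947 = 161772961 / 20804947 = 7.7756969

8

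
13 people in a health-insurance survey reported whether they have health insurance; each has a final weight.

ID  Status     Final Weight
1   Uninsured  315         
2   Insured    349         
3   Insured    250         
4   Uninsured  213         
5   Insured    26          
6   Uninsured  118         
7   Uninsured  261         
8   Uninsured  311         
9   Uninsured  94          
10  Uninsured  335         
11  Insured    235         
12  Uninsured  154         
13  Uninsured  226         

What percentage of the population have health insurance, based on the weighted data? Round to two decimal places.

29.79

Sum of weights for 'Insured' = 349 + 250 + 26 + 235 = 860
Total weight = 2887
Weighted proportion = 860 / 2887 = 0.29788708 → 29.788708%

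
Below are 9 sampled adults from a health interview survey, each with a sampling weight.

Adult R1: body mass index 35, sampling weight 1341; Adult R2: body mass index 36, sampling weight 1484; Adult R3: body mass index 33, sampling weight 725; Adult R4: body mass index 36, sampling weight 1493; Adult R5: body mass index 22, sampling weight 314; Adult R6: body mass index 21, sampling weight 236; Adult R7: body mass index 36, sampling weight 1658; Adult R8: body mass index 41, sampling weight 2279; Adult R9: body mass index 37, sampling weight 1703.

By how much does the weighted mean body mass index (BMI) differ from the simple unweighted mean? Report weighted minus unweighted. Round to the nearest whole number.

Unweighted sum = 35 + 36 + 33 + 36 + 22 + 21 + 36 + 41 + 37 = 297
Unweighted mean = 297 / 9 = 33
Weighted sum = 35×1341 + 36×1484 + 33×725 + 36×1493 + 22×314 + 21×236 + 36×1658 + 41×2279 + 37×1703
  = 406034
Sum of weights = 11233
Weighted mean = 406034 / 11233 = 36.146533
Difference (weighted minus unweighted) = 3.1465325

3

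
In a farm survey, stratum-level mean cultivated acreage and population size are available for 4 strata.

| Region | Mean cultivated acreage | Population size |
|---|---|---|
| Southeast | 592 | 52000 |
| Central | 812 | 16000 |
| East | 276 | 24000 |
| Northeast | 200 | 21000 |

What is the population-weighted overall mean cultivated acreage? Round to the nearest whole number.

483

Σ Nₕ·x̄ₕ = 592×52000 + 812×16000 + 276×24000 + 200×21000
  = 30784000 + 12992000 + 6624000 + 4200000 = 54600000
Σ Nₕ = 52000 + 16000 + 24000 + 21000 = 113000
Overall mean = 54600000 / 113000 = 483.18584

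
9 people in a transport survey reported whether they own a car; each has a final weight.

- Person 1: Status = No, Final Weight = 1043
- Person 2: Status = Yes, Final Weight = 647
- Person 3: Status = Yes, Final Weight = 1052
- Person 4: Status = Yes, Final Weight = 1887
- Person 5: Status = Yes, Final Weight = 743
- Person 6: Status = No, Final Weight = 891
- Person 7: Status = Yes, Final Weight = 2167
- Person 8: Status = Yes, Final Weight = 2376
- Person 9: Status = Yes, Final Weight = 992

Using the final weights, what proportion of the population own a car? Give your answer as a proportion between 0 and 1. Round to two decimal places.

0.84

Sum of weights for 'Yes' = 647 + 1052 + 1887 + 743 + 2167 + 2376 + 992 = 9864
Total weight = 11798
Weighted proportion = 9864 / 11798 = 0.83607391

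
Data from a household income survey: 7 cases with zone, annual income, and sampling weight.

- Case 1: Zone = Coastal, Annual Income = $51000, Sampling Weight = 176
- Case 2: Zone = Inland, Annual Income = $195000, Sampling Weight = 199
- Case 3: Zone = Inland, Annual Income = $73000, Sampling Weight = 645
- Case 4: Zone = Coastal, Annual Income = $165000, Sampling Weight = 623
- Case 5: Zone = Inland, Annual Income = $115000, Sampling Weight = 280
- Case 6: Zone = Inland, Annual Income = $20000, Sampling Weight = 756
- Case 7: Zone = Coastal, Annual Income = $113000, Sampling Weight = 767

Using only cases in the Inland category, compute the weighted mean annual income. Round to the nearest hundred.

70900

Inland rows: 2, 3, 5, 6
Weighted sum = 195000×199 + 73000×645 + 115000×280 + 20000×756
  = 38805000 + 47085000 + 32200000 + 15120000 = 133210000
Sum of weights = 199 + 645 + 280 + 756 = 1880
Weighted mean = 133210000 / 1880 = 70856.383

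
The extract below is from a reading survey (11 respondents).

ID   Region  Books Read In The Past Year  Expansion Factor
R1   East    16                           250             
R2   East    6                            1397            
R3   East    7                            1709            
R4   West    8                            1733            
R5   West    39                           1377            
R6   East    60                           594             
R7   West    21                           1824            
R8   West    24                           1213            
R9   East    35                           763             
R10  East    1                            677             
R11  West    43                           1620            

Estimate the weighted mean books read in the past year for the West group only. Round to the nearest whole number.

West rows: R4, R5, R7, R8, R11
Weighted sum = 8×1733 + 39×1377 + 21×1824 + 24×1213 + 43×1620
  = 13864 + 53703 + 38304 + 29112 + 69660 = 204643
Sum of weights = 7767
Weighted mean = 204643 / 7767 = 26.347753

26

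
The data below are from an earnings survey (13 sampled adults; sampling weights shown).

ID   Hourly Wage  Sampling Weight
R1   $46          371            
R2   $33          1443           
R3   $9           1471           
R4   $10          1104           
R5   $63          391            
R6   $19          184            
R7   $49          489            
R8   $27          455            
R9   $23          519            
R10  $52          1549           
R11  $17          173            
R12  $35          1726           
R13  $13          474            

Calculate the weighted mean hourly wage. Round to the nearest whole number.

30

Weighted sum = 315337
Sum of weights = 10349
Weighted mean = 315337 / 10349 = 30.470287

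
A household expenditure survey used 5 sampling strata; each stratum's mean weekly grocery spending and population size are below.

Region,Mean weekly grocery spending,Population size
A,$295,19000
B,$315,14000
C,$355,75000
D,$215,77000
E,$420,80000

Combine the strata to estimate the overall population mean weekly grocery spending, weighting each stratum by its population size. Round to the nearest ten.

Σ Nₕ·x̄ₕ = 295×19000 + 315×14000 + 355×75000 + 215×77000 + 420×80000
  = 86795000
Σ Nₕ = 19000 + 14000 + 75000 + 77000 + 80000 = 265000
Overall mean = 86795000 / 265000 = 327.5283

330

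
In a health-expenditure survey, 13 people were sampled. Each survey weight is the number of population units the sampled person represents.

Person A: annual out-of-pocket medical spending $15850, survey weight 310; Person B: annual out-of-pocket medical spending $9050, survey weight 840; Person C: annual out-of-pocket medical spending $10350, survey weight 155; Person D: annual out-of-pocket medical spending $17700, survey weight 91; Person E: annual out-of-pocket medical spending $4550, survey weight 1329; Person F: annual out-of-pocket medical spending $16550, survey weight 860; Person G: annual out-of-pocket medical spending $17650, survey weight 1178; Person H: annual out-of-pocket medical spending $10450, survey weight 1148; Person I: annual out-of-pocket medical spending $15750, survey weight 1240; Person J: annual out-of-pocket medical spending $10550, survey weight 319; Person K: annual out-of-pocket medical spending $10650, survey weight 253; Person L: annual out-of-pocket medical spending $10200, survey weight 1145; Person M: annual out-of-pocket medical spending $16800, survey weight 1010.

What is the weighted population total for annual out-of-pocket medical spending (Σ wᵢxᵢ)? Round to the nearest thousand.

Weighted total = 123035600

123036000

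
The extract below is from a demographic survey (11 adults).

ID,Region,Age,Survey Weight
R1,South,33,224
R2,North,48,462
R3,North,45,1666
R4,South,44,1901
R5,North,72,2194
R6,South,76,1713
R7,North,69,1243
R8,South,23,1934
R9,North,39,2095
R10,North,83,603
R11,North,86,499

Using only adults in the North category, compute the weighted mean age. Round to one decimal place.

North rows: R2, R3, R5, R7, R9, R10, R11
Weighted sum = 48×462 + 45×1666 + 72×2194 + 69×1243 + 39×2095 + 83×603 + 86×499
  = 515549
Sum of weights = 8762
Weighted mean = 515549 / 8762 = 58.839192

58.8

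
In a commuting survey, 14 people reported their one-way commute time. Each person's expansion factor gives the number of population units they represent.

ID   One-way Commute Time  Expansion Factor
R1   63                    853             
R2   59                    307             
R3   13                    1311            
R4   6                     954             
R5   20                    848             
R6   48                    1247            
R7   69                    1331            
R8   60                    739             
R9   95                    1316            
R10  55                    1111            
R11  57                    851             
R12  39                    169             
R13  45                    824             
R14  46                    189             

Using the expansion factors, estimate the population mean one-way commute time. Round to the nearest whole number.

49

Weighted sum = 594611
Sum of weights = 12050
Weighted mean = 594611 / 12050 = 49.345311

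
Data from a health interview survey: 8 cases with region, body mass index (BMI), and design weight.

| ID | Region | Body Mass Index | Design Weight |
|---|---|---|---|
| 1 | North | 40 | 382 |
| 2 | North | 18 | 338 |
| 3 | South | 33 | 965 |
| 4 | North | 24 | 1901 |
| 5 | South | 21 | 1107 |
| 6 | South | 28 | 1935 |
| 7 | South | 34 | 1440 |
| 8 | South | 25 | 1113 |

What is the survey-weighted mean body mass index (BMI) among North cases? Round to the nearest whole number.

26

North rows: 1, 2, 4
Weighted sum = 40×382 + 18×338 + 24×1901
  = 15280 + 6084 + 45624 = 66988
Sum of weights = 2621
Weighted mean = 66988 / 2621 = 25.558184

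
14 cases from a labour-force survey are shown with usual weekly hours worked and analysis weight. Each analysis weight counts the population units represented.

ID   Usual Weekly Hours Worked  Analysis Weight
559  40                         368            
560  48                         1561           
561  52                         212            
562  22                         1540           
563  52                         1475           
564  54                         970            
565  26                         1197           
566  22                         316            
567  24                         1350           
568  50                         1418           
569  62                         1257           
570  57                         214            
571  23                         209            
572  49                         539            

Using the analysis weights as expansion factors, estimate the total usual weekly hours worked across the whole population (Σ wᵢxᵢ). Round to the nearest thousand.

526000

Weighted total = 526356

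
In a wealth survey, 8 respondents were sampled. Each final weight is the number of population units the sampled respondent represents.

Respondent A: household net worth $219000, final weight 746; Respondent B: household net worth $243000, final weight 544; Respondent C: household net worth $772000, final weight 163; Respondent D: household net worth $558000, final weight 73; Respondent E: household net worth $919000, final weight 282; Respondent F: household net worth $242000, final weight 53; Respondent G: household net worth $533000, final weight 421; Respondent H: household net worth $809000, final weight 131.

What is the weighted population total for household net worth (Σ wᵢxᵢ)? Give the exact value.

Weighted total = 1064492000

1064492000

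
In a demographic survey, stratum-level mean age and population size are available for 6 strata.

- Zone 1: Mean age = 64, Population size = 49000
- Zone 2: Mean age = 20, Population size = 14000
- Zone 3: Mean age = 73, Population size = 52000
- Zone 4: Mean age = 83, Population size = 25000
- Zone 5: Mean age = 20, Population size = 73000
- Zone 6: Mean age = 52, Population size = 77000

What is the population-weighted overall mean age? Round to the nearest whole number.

Σ Nₕ·x̄ₕ = 14751000
Σ Nₕ = 49000 + 14000 + 52000 + 25000 + 73000 + 77000 = 290000
Overall mean = 14751000 / 290000 = 50.865517

51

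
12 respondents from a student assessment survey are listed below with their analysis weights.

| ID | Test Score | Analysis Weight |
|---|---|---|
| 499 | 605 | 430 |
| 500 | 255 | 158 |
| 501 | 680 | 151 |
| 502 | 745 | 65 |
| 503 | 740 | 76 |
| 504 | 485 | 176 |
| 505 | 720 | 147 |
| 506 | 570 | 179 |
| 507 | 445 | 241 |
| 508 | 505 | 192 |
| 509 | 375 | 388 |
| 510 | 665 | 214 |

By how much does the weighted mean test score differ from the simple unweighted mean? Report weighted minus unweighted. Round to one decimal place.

Unweighted sum = 605 + 255 + 680 + 745 + 740 + 485 + 720 + 570 + 445 + 505 + 375 + 665 = 6790
Unweighted mean = 6790 / 12 = 565.83333
Weighted sum = 1293030
Sum of weights = 430 + 158 + 151 + 65 + 76 + 176 + 147 + 179 + 241 + 192 + 388 + 214 = 2417
Weighted mean = 1293030 / 2417 = 534.97311
Difference (weighted minus unweighted) = -30.860226

-30.9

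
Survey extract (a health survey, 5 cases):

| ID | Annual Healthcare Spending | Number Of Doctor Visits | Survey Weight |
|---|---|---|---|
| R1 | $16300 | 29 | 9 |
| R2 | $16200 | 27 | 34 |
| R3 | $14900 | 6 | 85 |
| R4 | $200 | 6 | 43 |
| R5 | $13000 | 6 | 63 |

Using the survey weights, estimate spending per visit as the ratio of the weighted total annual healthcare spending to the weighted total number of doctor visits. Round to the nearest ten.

Σ wᵢ·y = 16300×9 + 16200×34 + 14900×85 + 200×43 + 13000×63
  = 146700 + 550800 + 1266500 + 8600 + 819000 = 2791600
Σ wᵢ·x = 2325
Ratio = 2791600 / 2325 = 1200.6882

1200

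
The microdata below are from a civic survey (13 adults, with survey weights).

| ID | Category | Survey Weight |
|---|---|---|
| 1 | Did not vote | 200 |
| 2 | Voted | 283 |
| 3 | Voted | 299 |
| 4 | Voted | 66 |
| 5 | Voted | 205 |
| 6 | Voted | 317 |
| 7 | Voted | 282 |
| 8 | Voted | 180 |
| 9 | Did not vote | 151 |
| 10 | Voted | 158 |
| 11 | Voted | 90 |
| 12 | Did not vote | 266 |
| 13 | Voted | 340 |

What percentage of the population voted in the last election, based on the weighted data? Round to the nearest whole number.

78

Sum of weights for 'Voted' = 283 + 299 + 66 + 205 + 317 + 282 + 180 + 158 + 90 + 340 = 2220
Total weight = 2837
Weighted proportion = 2220 / 2837 = 0.78251674 → 78.251674%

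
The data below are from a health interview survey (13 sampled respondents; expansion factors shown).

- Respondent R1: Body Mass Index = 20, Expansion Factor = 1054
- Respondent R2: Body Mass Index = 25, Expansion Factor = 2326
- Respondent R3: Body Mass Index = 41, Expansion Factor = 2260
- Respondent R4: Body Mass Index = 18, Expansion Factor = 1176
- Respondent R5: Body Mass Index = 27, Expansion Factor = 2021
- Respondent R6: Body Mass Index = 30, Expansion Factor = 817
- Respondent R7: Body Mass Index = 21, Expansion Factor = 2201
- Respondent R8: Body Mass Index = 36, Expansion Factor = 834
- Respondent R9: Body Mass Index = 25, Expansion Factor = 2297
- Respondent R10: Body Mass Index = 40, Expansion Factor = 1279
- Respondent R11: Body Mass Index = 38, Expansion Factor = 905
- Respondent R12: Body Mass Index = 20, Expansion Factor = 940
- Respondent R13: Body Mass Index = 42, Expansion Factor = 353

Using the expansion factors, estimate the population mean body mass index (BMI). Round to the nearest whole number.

28

Weighted sum = 524981
Sum of weights = 18463
Weighted mean = 524981 / 18463 = 28.43422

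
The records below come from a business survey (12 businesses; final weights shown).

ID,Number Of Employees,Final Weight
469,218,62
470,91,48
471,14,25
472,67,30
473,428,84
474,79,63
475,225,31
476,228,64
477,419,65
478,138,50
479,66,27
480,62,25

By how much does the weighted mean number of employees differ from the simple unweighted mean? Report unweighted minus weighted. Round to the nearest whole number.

Unweighted sum = 218 + 91 + 14 + 67 + 428 + 79 + 225 + 228 + 419 + 138 + 66 + 62 = 2035
Unweighted mean = 2035 / 12 = 169.58333
Weighted sum = 218×62 + 91×48 + 14×25 + 67×30 + 428×84 + 79×63 + 225×31 + 228×64 + 419×65 + 138×50 + 66×27 + 62×25
  = 120207
Sum of weights = 62 + 48 + 25 + 30 + 84 + 63 + 31 + 64 + 65 + 50 + 27 + 25 = 574
Weighted mean = 120207 / 574 = 209.41986
Difference (unweighted minus weighted) = -39.836527

-40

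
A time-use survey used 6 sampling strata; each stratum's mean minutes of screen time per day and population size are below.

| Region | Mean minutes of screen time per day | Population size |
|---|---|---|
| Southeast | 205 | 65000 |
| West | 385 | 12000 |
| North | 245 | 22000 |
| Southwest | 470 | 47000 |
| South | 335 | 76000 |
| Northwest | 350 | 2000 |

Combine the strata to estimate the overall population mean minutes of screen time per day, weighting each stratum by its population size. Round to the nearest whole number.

Σ Nₕ·x̄ₕ = 205×65000 + 385×12000 + 245×22000 + 470×47000 + 335×76000 + 350×2000
  = 13325000 + 4620000 + 5390000 + 22090000 + 25460000 + 700000 = 71585000
Σ Nₕ = 65000 + 12000 + 22000 + 47000 + 76000 + 2000 = 224000
Overall mean = 71585000 / 224000 = 319.57589

320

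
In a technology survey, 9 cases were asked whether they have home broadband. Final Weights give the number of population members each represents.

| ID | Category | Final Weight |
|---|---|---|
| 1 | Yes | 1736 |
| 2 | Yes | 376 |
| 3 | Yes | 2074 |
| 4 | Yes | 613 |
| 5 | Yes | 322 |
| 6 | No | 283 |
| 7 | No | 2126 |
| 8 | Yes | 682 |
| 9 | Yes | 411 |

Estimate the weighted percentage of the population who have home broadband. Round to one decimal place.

Sum of weights for 'Yes' = 1736 + 376 + 2074 + 613 + 322 + 682 + 411 = 6214
Total weight = 8623
Weighted proportion = 6214 / 8623 = 0.72063087 → 72.063087%

72.1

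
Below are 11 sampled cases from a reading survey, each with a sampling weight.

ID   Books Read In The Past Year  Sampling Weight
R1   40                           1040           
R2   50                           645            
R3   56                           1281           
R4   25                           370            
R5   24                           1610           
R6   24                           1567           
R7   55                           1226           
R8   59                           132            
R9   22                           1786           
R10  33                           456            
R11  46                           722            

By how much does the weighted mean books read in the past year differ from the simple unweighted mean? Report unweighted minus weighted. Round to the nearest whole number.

Unweighted sum = 434
Unweighted mean = 434 / 11 = 39.454545
Weighted sum = 393854
Sum of weights = 1040 + 645 + 1281 + 370 + 1610 + 1567 + 1226 + 132 + 1786 + 456 + 722 = 10835
Weighted mean = 393854 / 10835 = 36.350162
Difference (unweighted minus weighted) = 3.1043839

3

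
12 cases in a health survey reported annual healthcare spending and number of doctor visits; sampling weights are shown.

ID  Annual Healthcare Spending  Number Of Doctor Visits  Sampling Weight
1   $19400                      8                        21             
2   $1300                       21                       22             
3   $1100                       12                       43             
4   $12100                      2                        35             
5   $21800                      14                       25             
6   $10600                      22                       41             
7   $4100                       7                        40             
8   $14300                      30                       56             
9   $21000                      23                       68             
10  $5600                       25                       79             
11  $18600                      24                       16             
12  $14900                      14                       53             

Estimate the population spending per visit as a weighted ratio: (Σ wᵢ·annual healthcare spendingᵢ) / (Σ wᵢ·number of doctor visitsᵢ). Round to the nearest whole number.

Σ wᵢ·y = 19400×21 + 1300×22 + 1100×43 + 12100×35 + 21800×25 + 10600×41 + 4100×40 + 14300×56 + 21000×68 + 5600×79 + 18600×16 + 14900×53
  = 5808900
Σ wᵢ·x = 8×21 + 21×22 + 12×43 + 2×35 + 14×25 + 22×41 + 7×40 + 30×56 + 23×68 + 25×79 + 24×16 + 14×53
  = 168 + 462 + 516 + 70 + 350 + 902 + 280 + 1680 + 1564 + 1975 + 384 + 742 = 9093
Ratio = 5808900 / 9093 = 638.83207

639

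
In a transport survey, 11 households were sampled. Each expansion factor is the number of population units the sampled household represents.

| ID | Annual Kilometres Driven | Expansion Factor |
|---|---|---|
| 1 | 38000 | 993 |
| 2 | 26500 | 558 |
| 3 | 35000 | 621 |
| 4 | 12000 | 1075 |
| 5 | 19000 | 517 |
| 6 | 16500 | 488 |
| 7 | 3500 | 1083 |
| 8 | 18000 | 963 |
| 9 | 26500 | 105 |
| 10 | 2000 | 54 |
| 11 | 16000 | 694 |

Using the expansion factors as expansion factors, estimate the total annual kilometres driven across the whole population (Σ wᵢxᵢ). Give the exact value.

140150000

Weighted total = 38000×993 + 26500×558 + 35000×621 + 12000×1075 + 19000×517 + 16500×488 + 3500×1083 + 18000×963 + 26500×105 + 2000×54 + 16000×694
  = 37734000 + 14787000 + 21735000 + 12900000 + 9823000 + 8052000 + 3790500 + 17334000 + 2782500 + 108000 + 11104000 = 140150000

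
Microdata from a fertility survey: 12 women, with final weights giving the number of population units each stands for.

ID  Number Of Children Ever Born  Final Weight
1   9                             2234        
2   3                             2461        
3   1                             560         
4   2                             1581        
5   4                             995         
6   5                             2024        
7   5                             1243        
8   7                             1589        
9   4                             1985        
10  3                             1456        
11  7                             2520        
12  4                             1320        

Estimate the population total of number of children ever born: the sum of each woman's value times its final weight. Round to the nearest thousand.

Weighted total = 9×2234 + 3×2461 + 1×560 + 2×1581 + 4×995 + 5×2024 + 5×1243 + 7×1589 + 4×1985 + 3×1456 + 7×2520 + 4×1320
  = 20106 + 7383 + 560 + 3162 + 3980 + 10120 + 6215 + 11123 + 7940 + 4368 + 17640 + 5280 = 97877

98000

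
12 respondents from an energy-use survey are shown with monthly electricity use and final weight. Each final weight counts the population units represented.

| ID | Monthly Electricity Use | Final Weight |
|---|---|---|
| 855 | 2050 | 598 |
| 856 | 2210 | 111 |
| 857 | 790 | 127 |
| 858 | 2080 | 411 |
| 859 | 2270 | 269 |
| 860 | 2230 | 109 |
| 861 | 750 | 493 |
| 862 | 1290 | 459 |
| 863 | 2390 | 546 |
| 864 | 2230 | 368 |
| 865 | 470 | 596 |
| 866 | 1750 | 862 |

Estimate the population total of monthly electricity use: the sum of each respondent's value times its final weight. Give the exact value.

Weighted total = 2050×598 + 2210×111 + 790×127 + 2080×411 + 2270×269 + 2230×109 + 750×493 + 1290×459 + 2390×546 + 2230×368 + 470×596 + 1750×862
  = 1225900 + 245310 + 100330 + 854880 + 610630 + 243070 + 369750 + 592110 + 1304940 + 820640 + 280120 + 1508500 = 8156180

8156180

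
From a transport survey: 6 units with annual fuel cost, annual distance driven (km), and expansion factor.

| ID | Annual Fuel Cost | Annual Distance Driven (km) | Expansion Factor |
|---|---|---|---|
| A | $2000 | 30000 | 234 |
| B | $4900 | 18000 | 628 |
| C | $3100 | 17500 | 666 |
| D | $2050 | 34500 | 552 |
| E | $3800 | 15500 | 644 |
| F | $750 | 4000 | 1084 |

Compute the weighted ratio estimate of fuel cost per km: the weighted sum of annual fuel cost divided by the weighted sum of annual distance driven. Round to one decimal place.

Σ wᵢ·y = 2000×234 + 4900×628 + 3100×666 + 2050×552 + 3800×644 + 750×1084
  = 10001600
Σ wᵢ·x = 30000×234 + 18000×628 + 17500×666 + 34500×552 + 15500×644 + 4000×1084
  = 7020000 + 11304000 + 11655000 + 19044000 + 9982000 + 4336000 = 63341000
Ratio = 10001600 / 63341000 = 0.15790089

0.2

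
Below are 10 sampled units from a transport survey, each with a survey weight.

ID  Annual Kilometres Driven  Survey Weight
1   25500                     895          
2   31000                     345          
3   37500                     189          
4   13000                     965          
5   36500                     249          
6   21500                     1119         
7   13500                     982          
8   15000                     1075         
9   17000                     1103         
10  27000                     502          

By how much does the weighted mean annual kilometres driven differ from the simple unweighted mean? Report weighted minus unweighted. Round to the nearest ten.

Unweighted sum = 237500
Unweighted mean = 237500 / 10 = 23750
Weighted sum = 147984000
Sum of weights = 895 + 345 + 189 + 965 + 249 + 1119 + 982 + 1075 + 1103 + 502 = 7424
Weighted mean = 147984000 / 7424 = 19933.19
Difference (weighted minus unweighted) = -3816.8103

-3820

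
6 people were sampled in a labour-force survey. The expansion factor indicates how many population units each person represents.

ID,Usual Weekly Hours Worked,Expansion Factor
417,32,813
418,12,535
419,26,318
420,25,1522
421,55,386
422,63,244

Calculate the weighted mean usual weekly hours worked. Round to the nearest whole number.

Weighted sum = 32×813 + 12×535 + 26×318 + 25×1522 + 55×386 + 63×244
  = 26016 + 6420 + 8268 + 38050 + 21230 + 15372 = 115356
Sum of weights = 813 + 535 + 318 + 1522 + 386 + 244 = 3818
Weighted mean = 115356 / 3818 = 30.213724

30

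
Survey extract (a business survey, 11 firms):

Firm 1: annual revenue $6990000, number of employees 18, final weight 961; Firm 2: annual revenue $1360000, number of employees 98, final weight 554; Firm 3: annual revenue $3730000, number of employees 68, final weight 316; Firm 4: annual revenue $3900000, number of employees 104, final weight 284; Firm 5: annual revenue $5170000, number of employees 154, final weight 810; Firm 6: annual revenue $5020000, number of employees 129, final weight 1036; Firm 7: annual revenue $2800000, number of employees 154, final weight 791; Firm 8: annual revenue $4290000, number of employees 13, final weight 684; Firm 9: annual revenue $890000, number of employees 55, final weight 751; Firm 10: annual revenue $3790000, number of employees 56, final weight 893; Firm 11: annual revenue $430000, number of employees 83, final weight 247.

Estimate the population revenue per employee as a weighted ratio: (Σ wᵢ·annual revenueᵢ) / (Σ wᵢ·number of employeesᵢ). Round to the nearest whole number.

Σ wᵢ·y = 6990000×961 + 1360000×554 + 3730000×316 + 3900000×284 + 5170000×810 + 5020000×1036 + 2800000×791 + 4290000×684 + 890000×751 + 3790000×893 + 430000×247
  = 6717390000 + 753440000 + 1178680000 + 1107600000 + 4187700000 + 5200720000 + 2214800000 + 2934360000 + 668390000 + 3384470000 + 106210000 = 28453760000
Σ wᵢ·x = 18×961 + 98×554 + 68×316 + 104×284 + 154×810 + 129×1036 + 154×791 + 13×684 + 55×751 + 56×893 + 83×247
  = 17298 + 54292 + 21488 + 29536 + 124740 + 133644 + 121814 + 8892 + 41305 + 50008 + 20501 = 623518
Ratio = 28453760000 / 623518 = 45634.224

45634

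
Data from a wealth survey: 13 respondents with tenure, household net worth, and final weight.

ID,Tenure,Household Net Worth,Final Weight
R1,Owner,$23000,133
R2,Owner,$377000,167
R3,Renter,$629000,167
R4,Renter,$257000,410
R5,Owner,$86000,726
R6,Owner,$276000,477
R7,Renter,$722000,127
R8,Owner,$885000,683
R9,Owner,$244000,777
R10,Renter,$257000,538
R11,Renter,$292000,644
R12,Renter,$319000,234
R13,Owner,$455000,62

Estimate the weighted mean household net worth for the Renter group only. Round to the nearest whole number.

Renter rows: R3, R4, R7, R10, R11, R12
Weighted sum = 629000×167 + 257000×410 + 722000×127 + 257000×538 + 292000×644 + 319000×234
  = 105043000 + 105370000 + 91694000 + 138266000 + 188048000 + 74646000 = 703067000
Sum of weights = 2120
Weighted mean = 703067000 / 2120 = 331635.38

331635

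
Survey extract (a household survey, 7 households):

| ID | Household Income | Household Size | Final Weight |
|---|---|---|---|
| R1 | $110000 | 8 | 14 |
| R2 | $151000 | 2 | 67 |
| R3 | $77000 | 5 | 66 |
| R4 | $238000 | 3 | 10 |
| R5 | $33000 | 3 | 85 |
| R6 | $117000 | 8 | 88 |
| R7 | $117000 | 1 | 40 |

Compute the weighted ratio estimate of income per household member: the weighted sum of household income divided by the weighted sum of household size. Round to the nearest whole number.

Σ wᵢ·y = 110000×14 + 151000×67 + 77000×66 + 238000×10 + 33000×85 + 117000×88 + 117000×40
  = 36900000
Σ wᵢ·x = 8×14 + 2×67 + 5×66 + 3×10 + 3×85 + 8×88 + 1×40
  = 1605
Ratio = 36900000 / 1605 = 22990.654

22991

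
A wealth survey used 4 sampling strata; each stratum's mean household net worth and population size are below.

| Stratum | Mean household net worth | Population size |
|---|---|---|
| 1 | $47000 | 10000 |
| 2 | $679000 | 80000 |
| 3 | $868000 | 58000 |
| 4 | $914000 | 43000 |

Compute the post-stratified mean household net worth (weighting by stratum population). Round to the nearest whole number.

756209

Σ Nₕ·x̄ₕ = 47000×10000 + 679000×80000 + 868000×58000 + 914000×43000
  = 144436000000
Σ Nₕ = 10000 + 80000 + 58000 + 43000 = 191000
Overall mean = 144436000000 / 191000 = 756209.42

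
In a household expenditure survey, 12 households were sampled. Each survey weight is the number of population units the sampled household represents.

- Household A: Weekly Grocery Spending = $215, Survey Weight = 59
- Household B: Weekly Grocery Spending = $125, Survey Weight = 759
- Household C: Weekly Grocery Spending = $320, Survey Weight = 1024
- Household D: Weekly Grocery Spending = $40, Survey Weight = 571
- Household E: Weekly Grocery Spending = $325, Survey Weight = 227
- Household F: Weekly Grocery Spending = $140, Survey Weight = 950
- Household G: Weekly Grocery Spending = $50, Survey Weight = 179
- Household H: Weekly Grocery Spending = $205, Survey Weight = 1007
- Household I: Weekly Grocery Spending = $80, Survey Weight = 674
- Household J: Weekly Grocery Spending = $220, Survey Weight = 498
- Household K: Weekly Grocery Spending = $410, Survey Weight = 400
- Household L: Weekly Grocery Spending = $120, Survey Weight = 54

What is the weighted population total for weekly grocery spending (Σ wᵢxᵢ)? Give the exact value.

Weighted total = 1214200

1214200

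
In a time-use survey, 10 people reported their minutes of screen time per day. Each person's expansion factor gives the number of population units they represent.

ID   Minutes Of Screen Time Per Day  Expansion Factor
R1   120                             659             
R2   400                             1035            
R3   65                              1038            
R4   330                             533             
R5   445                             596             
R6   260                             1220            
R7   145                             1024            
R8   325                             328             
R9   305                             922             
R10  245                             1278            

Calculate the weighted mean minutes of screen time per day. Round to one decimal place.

251.2

Weighted sum = 120×659 + 400×1035 + 65×1038 + 330×533 + 445×596 + 260×1220 + 145×1024 + 325×328 + 305×922 + 245×1278
  = 79080 + 414000 + 67470 + 175890 + 265220 + 317200 + 148480 + 106600 + 281210 + 313110 = 2168260
Sum of weights = 8633
Weighted mean = 2168260 / 8633 = 251.1595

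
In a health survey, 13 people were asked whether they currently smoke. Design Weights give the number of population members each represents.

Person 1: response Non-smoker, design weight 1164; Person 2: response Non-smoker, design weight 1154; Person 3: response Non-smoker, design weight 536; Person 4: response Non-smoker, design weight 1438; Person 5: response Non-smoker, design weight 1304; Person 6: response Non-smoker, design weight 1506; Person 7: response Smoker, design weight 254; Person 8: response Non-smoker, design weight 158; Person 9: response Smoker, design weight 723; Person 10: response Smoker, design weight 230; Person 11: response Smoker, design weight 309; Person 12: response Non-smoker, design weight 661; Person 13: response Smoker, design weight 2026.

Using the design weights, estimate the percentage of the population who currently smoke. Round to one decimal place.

Sum of weights for 'Smoker' = 254 + 723 + 230 + 309 + 2026 = 3542
Total weight = 11463
Weighted proportion = 3542 / 11463 = 0.30899416 → 30.899416%

30.9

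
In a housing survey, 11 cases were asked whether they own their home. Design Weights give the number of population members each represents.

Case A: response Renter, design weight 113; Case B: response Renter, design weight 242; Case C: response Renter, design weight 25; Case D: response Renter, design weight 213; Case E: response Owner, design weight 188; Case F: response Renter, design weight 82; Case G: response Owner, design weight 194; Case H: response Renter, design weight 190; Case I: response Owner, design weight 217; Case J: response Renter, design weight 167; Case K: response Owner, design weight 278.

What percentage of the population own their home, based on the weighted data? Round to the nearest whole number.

Sum of weights for 'Owner' = 188 + 194 + 217 + 278 = 877
Total weight = 113 + 242 + 25 + 213 + 188 + 82 + 194 + 190 + 217 + 167 + 278 = 1909
Weighted proportion = 877 / 1909 = 0.45940283 → 45.940283%

46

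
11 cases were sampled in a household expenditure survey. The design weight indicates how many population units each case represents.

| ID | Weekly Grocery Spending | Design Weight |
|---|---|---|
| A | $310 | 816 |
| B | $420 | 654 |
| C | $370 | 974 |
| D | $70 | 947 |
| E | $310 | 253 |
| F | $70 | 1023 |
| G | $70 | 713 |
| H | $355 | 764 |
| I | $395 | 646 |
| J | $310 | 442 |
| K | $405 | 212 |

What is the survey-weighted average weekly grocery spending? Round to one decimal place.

Weighted sum = 310×816 + 420×654 + 370×974 + 70×947 + 310×253 + 70×1023 + 70×713 + 355×764 + 395×646 + 310×442 + 405×212
  = 1903530
Sum of weights = 7444
Weighted mean = 1903530 / 7444 = 255.71333

255.7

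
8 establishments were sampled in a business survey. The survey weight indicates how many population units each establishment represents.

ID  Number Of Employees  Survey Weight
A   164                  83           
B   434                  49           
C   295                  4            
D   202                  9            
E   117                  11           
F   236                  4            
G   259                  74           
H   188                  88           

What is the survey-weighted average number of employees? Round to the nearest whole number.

235

Weighted sum = 75817
Sum of weights = 83 + 49 + 4 + 9 + 11 + 4 + 74 + 88 = 322
Weighted mean = 75817 / 322 = 235.45652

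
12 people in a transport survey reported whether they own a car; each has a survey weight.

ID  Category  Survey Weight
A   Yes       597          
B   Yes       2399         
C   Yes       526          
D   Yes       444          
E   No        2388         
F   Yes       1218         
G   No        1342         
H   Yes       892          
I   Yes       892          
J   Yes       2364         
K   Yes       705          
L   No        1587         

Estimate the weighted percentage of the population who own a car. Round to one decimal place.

65.4

Sum of weights for 'Yes' = 597 + 2399 + 526 + 444 + 1218 + 892 + 892 + 2364 + 705 = 10037
Total weight = 597 + 2399 + 526 + 444 + 2388 + 1218 + 1342 + 892 + 892 + 2364 + 705 + 1587 = 15354
Weighted proportion = 10037 / 15354 = 0.65370587 → 65.370587%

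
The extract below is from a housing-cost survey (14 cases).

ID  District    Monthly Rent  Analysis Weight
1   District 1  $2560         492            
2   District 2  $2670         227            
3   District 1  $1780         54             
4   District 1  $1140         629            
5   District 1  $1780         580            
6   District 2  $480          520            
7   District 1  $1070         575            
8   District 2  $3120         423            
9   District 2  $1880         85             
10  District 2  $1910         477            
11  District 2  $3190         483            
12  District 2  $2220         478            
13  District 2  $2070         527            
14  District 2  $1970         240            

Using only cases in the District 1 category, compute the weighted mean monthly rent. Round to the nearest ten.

District 1 rows: 1, 3, 4, 5, 7
Weighted sum = 2560×492 + 1780×54 + 1140×629 + 1780×580 + 1070×575
  = 1259520 + 96120 + 717060 + 1032400 + 615250 = 3720350
Sum of weights = 492 + 54 + 629 + 580 + 575 = 2330
Weighted mean = 3720350 / 2330 = 1596.7167

1600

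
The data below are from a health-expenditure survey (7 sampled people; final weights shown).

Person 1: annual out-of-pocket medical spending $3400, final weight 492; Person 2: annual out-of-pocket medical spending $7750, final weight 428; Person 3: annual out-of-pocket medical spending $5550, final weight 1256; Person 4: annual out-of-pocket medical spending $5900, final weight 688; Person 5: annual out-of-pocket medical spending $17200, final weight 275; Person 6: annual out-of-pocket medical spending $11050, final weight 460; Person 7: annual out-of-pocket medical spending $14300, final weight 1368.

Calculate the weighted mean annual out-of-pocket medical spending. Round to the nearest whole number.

9139

Weighted sum = 3400×492 + 7750×428 + 5550×1256 + 5900×688 + 17200×275 + 11050×460 + 14300×1368
  = 45395200
Sum of weights = 492 + 428 + 1256 + 688 + 275 + 460 + 1368 = 4967
Weighted mean = 45395200 / 4967 = 9139.3598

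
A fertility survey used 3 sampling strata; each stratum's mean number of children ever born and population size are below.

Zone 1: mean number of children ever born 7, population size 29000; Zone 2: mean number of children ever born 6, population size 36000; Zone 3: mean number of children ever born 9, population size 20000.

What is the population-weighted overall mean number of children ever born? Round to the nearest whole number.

7

Σ Nₕ·x̄ₕ = 7×29000 + 6×36000 + 9×20000
  = 599000
Σ Nₕ = 29000 + 36000 + 20000 = 85000
Overall mean = 599000 / 85000 = 7.0470588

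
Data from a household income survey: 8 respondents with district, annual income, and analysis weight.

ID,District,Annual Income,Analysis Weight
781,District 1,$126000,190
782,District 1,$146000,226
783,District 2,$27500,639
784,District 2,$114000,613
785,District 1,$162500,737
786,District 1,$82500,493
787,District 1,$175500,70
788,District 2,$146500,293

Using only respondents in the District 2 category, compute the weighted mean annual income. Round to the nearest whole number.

District 2 rows: 783, 784, 788
Weighted sum = 27500×639 + 114000×613 + 146500×293
  = 17572500 + 69882000 + 42924500 = 130379000
Sum of weights = 639 + 613 + 293 = 1545
Weighted mean = 130379000 / 1545 = 84387.702

84388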